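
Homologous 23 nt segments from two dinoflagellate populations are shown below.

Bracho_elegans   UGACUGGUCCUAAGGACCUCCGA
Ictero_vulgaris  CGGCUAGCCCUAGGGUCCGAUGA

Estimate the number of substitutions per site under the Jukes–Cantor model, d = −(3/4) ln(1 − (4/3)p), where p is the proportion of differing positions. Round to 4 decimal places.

Differing sites — 1:U/C; 3:A/G; 6:G/A; 8:U/C; 13:A/G; 16:A/U; 19:U/G; 20:C/A; 21:C/U.
p = 9/23 = 0.391304.
d = −0.75 · ln(1 − (4/3)·0.391304) = −0.75 · ln(0.478261) = −0.75 · (-0.737599) = 0.5532.

0.5532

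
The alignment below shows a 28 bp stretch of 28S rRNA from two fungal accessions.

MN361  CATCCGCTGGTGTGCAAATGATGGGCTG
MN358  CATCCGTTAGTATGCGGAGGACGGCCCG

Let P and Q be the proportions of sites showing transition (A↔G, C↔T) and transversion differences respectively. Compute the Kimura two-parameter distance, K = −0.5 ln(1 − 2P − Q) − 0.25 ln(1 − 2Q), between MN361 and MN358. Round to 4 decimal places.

Differing sites — 7:C/T (Ti); 9:G/A (Ti); 12:G/A (Ti); 16:A/G (Ti); 17:A/G (Ti); 19:T/G (Tv); 22:T/C (Ti); 25:G/C (Tv); 27:T/C (Ti).
Of the 9 differences, 7 transitions and 2 transversions over 28 sites: P = 7/28 = 0.250000, Q = 2/28 = 0.071429.
d = −0.5·ln(0.428571) − 0.25·ln(0.857142) = −0.5·(-0.847299) − 0.25·(-0.154152) = 0.4622.

0.4622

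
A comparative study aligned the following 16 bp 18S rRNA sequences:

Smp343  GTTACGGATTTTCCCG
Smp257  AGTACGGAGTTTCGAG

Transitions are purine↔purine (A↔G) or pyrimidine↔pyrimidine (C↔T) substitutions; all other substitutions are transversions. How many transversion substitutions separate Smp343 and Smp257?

4

Mismatches occur at site 1 (G↔A, transition), site 2 (T↔G, transversion), site 9 (T↔G, transversion), site 14 (C↔G, transversion), site 15 (C↔A, transversion).
Of the 5 differences, 1 transition and 4 transversions, so the answer is 4.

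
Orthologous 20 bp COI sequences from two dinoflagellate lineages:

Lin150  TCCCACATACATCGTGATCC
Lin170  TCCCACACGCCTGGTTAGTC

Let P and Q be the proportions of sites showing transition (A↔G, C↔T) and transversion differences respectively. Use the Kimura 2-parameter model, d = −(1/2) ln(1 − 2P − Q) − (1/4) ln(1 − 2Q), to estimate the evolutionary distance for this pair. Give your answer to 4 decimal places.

0.4743

Differing sites — 8:T/C (Ti); 9:A/G (Ti); 11:A/C (Tv); 13:C/G (Tv); 16:G/T (Tv); 18:T/G (Tv); 19:C/T (Ti).
Of the 7 differences, 3 transitions and 4 transversions over 20 sites: P = 3/20 = 0.150000, Q = 4/20 = 0.200000.
d = −0.5·ln(0.500000) − 0.25·ln(0.600000) = −0.5·(-0.693147) − 0.25·(-0.510826) = 0.4743.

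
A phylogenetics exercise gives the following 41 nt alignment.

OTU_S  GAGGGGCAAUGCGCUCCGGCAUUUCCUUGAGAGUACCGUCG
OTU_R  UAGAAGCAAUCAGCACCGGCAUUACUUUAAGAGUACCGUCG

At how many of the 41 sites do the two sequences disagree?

9

The sequences differ at positions 1 (G/U), 4 (G/A), 5 (G/A), 11 (G/C), 12 (C/A), 15 (U/A), 24 (U/A), 26 (C/U), 29 (G/A).
That gives 9 mismatches out of 41 aligned sites, so the Hamming distance is 9.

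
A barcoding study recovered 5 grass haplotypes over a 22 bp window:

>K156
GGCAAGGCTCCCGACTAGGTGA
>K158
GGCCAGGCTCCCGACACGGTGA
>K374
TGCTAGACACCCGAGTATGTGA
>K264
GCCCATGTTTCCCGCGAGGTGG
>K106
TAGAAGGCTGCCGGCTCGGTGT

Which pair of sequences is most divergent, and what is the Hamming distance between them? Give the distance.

Pairwise Hamming distances:
  K156 vs K158: 3
  K156 vs K374: 6
  K156 vs K264: 9
  K156 vs K106: 7
  K158 vs K374: 8
  K158 vs K264: 9
  K158 vs K106: 8
  K374 vs K264: 14
  K374 vs K106: 11
  K264 vs K106: 11
The largest is 14, between K374 and K264.

14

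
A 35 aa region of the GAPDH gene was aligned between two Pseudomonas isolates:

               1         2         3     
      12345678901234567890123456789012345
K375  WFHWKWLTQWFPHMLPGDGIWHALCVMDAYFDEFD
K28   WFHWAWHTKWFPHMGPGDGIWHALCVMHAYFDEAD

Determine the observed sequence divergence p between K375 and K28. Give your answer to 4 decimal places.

The sequences differ at positions 5 (K/A), 7 (L/H), 9 (Q/K), 15 (L/G), 28 (D/H), 34 (F/A).
There are 6 differences over 35 sites, so p = 6/35 = 0.1714.

0.1714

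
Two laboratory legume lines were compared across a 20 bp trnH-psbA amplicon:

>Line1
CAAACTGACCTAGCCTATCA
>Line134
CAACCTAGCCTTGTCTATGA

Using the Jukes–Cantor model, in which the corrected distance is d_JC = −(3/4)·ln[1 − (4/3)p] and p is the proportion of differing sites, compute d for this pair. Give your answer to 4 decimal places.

0.3831

Differing sites — 4:A/C; 7:G/A; 8:A/G; 12:A/T; 14:C/T; 19:C/G.
p = 6/20 = 0.300000.
d = −0.75 · ln(1 − (4/3)·0.300000) = −0.75 · ln(0.600000) = −0.75 · (-0.510826) = 0.3831.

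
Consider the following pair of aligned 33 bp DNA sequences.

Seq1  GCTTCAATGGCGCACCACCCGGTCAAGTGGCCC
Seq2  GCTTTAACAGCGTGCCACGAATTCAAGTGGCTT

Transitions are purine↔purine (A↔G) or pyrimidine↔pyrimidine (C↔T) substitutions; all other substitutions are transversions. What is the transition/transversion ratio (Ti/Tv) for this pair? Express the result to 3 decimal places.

Mismatches occur at site 5 (C/T, transition), site 8 (T/C, transition), site 9 (G/A, transition), site 13 (C/T, transition), site 14 (A/G, transition), site 19 (C/G, transversion), site 20 (C/A, transversion), site 21 (G/A, transition), site 22 (G/T, transversion), site 32 (C/T, transition), site 33 (C/T, transition).
Of the 11 differences, 8 transitions and 3 transversions, so Ti/Tv = 8/3 = 2.667.

2.667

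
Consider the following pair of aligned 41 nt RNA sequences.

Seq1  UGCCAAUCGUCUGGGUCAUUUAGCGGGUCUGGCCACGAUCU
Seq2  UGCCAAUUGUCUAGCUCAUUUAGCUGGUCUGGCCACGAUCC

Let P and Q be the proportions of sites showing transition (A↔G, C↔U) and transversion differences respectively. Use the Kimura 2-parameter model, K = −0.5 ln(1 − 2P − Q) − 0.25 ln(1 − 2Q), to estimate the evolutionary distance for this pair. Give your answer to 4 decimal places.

0.1342

Mismatches occur at site 8 (C↔U, transition), site 13 (G↔A, transition), site 15 (G↔C, transversion), site 25 (G↔U, transversion), site 41 (U↔C, transition).
Of the 5 differences, 3 transitions and 2 transversions over 41 sites: P = 3/41 = 0.073171, Q = 2/41 = 0.048780.
d = −0.5·ln(0.804878) − 0.25·ln(0.902440) = −0.5·(-0.217065) − 0.25·(-0.102653) = 0.1342.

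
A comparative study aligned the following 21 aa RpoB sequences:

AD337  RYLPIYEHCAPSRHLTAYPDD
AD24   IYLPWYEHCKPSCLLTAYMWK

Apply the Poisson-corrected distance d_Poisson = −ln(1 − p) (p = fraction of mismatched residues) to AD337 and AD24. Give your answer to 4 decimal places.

The sequences differ at positions 1 (R/I), 5 (I/W), 10 (A/K), 13 (R/C), 14 (H/L), 19 (P/M), 20 (D/W), 21 (D/K).
p = 8/21 = 0.380952.
d = −ln(1 − 0.380952) = −ln(0.619048) = 0.4796.

0.4796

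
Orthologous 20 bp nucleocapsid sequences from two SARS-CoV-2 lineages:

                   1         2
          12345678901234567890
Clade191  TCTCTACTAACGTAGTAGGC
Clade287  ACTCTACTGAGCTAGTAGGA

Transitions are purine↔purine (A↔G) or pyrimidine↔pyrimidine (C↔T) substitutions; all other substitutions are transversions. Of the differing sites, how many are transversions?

Differing sites — 1:T/A (Tv); 9:A/G (Ti); 11:C/G (Tv); 12:G/C (Tv); 20:C/A (Tv).
Of the 5 differences, 1 transition and 4 transversions, so the answer is 4.

4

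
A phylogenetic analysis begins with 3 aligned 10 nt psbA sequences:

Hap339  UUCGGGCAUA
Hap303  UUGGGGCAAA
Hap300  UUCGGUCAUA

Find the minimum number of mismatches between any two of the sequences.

Pairwise Hamming distances:
  Hap339 vs Hap303: 2
  Hap339 vs Hap300: 1
  Hap303 vs Hap300: 3
The smallest is 1, between Hap339 and Hap300.

1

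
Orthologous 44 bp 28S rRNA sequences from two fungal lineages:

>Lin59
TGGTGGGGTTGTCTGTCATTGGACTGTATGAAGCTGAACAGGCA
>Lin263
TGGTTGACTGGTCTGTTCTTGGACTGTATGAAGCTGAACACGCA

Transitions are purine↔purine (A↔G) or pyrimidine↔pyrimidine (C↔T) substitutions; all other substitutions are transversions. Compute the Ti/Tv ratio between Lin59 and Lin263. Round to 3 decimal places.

0.400

Mismatches occur at site 5 (G/T, transversion), site 7 (G/A, transition), site 8 (G/C, transversion), site 10 (T/G, transversion), site 17 (C/T, transition), site 18 (A/C, transversion), site 41 (G/C, transversion).
Of the 7 differences, 2 transitions and 5 transversions, so Ti/Tv = 2/5 = 0.400.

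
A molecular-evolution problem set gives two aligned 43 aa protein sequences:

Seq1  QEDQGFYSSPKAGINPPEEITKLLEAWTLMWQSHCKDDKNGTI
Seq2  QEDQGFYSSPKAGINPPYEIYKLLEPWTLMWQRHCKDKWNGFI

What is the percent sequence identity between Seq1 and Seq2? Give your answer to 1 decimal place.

83.7%

Differing sites — 18:E/Y; 21:T/Y; 26:A/P; 33:S/R; 38:D/K; 39:K/W; 42:T/F.
36 of the 43 sites match, so the percent identity is 36/43 × 100 = 83.7%.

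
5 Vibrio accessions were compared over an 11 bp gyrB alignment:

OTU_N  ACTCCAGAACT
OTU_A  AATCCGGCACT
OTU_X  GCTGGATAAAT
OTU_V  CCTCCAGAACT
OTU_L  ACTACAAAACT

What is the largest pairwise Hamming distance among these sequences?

8

Pairwise Hamming distances:
  OTU_N vs OTU_A: 3
  OTU_N vs OTU_X: 5
  OTU_N vs OTU_V: 1
  OTU_N vs OTU_L: 2
  OTU_A vs OTU_X: 8
  OTU_A vs OTU_V: 4
  OTU_A vs OTU_L: 5
  OTU_X vs OTU_V: 5
  OTU_X vs OTU_L: 5
  OTU_V vs OTU_L: 3
The largest is 8, between OTU_A and OTU_X.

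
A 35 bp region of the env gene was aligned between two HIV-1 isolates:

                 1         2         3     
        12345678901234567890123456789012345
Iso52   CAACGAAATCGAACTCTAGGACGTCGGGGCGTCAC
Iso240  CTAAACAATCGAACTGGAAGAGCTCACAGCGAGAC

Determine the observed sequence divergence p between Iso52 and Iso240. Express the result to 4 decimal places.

Differing sites — 2:A/T; 4:C/A; 5:G/A; 6:A/C; 16:C/G; 17:T/G; 19:G/A; 22:C/G; 23:G/C; 26:G/A; 27:G/C; 28:G/A; 32:T/A; 33:C/G.
There are 14 differences over 35 sites, so p = 14/35 = 0.4000.

0.4000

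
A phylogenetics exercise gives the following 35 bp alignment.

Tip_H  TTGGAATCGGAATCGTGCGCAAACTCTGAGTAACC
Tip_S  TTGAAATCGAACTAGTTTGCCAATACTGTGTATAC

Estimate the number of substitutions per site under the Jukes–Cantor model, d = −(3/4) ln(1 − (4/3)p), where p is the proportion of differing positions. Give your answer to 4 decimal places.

0.4582

Differing sites — 4:G/A; 10:G/A; 12:A/C; 14:C/A; 17:G/T; 18:C/T; 21:A/C; 24:C/T; 25:T/A; 29:A/T; 33:A/T; 34:C/A.
p = 12/35 = 0.342857.
d = −0.75 · ln(1 − (4/3)·0.342857) = −0.75 · ln(0.542857) = −0.75 · (-0.610909) = 0.4582.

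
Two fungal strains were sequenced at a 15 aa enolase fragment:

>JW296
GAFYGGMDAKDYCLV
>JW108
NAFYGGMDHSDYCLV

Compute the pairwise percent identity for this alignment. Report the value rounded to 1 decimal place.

Mismatches occur at site 1 (G/N), site 9 (A/H), site 10 (K/S).
12 of the 15 sites match, so the percent identity is 12/15 × 100 = 80.0%.

80.0%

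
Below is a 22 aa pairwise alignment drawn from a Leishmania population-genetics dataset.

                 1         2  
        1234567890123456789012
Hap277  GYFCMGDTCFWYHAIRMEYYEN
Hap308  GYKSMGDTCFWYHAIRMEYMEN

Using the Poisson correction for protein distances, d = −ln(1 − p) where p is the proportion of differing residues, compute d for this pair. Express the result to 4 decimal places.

0.1466

The sequences differ at positions 3 (F/K), 4 (C/S), 20 (Y/M).
p = 3/22 = 0.136364.
d = −ln(1 − 0.136364) = −ln(0.863636) = 0.1466.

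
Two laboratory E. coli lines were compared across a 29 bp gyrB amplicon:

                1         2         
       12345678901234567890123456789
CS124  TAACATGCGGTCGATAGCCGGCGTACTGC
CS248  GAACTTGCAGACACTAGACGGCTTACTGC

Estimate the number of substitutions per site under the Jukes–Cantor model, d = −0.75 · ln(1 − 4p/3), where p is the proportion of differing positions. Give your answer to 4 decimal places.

Differing sites — 1:T/G; 5:A/T; 9:G/A; 11:T/A; 13:G/A; 14:A/C; 18:C/A; 23:G/T.
p = 8/29 = 0.275862.
d = −0.75 · ln(1 − (4/3)·0.275862) = −0.75 · ln(0.632184) = −0.75 · (-0.458575) = 0.3439.

0.3439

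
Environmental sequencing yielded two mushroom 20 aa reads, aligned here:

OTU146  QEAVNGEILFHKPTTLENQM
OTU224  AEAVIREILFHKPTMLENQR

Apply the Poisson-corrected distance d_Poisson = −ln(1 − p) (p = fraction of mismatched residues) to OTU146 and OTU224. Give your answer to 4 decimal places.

0.2877

The sequences differ at positions 1 (Q/A), 5 (N/I), 6 (G/R), 15 (T/M), 20 (M/R).
p = 5/20 = 0.250000.
d = −ln(1 − 0.250000) = −ln(0.750000) = 0.2877.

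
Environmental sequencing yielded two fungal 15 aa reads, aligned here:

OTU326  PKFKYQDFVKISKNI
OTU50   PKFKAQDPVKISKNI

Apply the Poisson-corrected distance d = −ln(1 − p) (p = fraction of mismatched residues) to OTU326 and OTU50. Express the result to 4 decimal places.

0.1431

Mismatches occur at site 5 (Y↔A), site 8 (F↔P).
p = 2/15 = 0.133333.
d = −ln(1 − 0.133333) = −ln(0.866667) = 0.1431.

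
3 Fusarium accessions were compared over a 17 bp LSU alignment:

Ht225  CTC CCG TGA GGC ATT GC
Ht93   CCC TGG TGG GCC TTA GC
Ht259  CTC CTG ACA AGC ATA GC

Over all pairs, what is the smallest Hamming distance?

5

Pairwise Hamming distances:
  Ht225 vs Ht93: 7
  Ht225 vs Ht259: 5
  Ht93 vs Ht259: 9
The smallest is 5, between Ht225 and Ht259.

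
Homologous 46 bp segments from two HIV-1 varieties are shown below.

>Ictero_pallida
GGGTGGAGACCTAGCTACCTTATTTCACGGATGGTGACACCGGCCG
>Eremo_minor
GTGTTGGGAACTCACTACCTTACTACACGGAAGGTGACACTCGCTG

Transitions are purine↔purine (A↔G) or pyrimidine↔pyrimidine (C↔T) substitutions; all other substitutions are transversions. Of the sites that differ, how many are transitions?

5

Mismatches occur at site 2 (G→T, transversion), site 5 (G→T, transversion), site 7 (A→G, transition), site 10 (C→A, transversion), site 13 (A→C, transversion), site 14 (G→A, transition), site 23 (T→C, transition), site 25 (T→A, transversion), site 32 (T→A, transversion), site 41 (C→T, transition), site 42 (G→C, transversion), site 45 (C→T, transition).
Of the 12 differences, 5 transitions and 7 transversions, so the answer is 5.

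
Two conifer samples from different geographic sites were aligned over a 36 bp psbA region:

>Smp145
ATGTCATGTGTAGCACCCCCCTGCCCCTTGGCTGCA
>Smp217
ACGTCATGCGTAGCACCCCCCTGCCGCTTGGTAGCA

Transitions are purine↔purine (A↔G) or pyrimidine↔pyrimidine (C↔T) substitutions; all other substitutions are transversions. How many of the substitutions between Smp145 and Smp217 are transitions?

3

Differing sites — 2:T/C (Ti); 9:T/C (Ti); 26:C/G (Tv); 32:C/T (Ti); 33:T/A (Tv).
Of the 5 differences, 3 transitions and 2 transversions, so the answer is 3.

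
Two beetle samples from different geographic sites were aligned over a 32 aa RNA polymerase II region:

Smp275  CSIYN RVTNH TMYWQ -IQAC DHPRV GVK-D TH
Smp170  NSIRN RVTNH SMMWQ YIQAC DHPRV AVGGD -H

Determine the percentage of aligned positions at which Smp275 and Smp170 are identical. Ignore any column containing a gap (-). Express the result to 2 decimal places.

79.31%

Excluding the 3 gap columns leaves 29 comparable sites.
The sequences differ at positions 1 (C/N), 4 (Y/R), 11 (T/S), 13 (Y/M), 26 (G/A), 28 (K/G).
23 of the 29 comparable sites match, so the percent identity is 23/29 × 100 = 79.31%.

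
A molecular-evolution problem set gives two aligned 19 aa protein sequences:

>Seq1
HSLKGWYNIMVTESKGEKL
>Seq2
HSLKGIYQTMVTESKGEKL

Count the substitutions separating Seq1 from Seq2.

3

Mismatches occur at site 6 (W→I), site 8 (N→Q), site 9 (I→T).
That gives 3 mismatches out of 19 aligned sites, so the Hamming distance is 3.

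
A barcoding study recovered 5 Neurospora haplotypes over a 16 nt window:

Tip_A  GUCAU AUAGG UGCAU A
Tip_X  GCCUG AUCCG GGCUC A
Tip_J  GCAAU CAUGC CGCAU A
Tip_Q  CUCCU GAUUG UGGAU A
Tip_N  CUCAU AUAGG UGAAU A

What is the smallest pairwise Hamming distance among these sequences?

2

Pairwise Hamming distances:
  Tip_A vs Tip_X: 8
  Tip_A vs Tip_J: 7
  Tip_A vs Tip_Q: 7
  Tip_A vs Tip_N: 2
  Tip_X vs Tip_J: 11
  Tip_X vs Tip_Q: 12
  Tip_X vs Tip_N: 10
  Tip_J vs Tip_Q: 9
  Tip_J vs Tip_N: 9
  Tip_Q vs Tip_N: 6
The smallest is 2, between Tip_A and Tip_N.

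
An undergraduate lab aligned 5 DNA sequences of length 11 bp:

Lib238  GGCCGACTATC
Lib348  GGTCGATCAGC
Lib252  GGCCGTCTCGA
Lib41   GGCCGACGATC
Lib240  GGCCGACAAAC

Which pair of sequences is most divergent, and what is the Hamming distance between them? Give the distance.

6

Pairwise Hamming distances:
  Lib238 vs Lib348: 4
  Lib238 vs Lib252: 4
  Lib238 vs Lib41: 1
  Lib238 vs Lib240: 2
  Lib348 vs Lib252: 6
  Lib348 vs Lib41: 4
  Lib348 vs Lib240: 4
  Lib252 vs Lib41: 5
  Lib252 vs Lib240: 5
  Lib41 vs Lib240: 2
The largest is 6, between Lib348 and Lib252.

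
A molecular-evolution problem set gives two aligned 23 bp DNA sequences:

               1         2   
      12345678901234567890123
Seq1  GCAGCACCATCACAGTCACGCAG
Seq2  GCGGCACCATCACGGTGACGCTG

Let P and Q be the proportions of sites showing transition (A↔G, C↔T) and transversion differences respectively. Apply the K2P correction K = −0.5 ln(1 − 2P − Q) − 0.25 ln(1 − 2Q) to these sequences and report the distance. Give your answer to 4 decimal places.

0.1989

The sequences differ at positions 3 (A/G, transition), 14 (A/G, transition), 17 (C/G, transversion), 22 (A/T, transversion).
Of the 4 differences, 2 transitions and 2 transversions over 23 sites: P = 2/23 = 0.086957, Q = 2/23 = 0.086957.
d = −0.5·ln(0.739129) − 0.25·ln(0.826086) = −0.5·(-0.302283) − 0.25·(-0.191056) = 0.1989.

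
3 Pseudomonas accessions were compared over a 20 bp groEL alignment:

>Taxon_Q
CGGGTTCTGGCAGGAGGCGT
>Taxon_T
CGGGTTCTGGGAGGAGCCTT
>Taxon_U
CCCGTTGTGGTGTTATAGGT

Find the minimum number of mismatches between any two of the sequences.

3

Pairwise Hamming distances:
  Taxon_Q vs Taxon_T: 3
  Taxon_Q vs Taxon_U: 10
  Taxon_T vs Taxon_U: 11
The smallest is 3, between Taxon_Q and Taxon_T.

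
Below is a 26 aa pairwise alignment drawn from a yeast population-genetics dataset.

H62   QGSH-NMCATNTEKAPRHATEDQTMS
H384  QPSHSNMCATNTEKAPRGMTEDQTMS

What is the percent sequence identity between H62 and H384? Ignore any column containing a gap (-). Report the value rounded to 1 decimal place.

88.0%

Excluding the 1 gap column leaves 25 comparable sites.
Mismatches occur at site 2 (G→P), site 18 (H→G), site 19 (A→M).
22 of the 25 comparable sites match, so the percent identity is 22/25 × 100 = 88.0%.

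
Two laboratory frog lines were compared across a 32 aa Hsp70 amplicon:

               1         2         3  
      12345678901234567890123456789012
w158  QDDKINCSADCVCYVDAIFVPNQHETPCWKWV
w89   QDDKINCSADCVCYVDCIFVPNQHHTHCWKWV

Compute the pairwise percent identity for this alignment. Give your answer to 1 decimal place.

Differing sites — 17:A/C; 25:E/H; 27:P/H.
29 of the 32 sites match, so the percent identity is 29/32 × 100 = 90.6%.

90.6%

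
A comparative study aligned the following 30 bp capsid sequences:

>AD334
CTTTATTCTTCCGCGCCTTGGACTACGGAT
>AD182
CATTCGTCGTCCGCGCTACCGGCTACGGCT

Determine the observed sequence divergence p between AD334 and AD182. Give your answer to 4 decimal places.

0.3333

Differing sites — 2:T/A; 5:A/C; 6:T/G; 9:T/G; 17:C/T; 18:T/A; 19:T/C; 20:G/C; 22:A/G; 29:A/C.
There are 10 differences over 30 sites, so p = 10/30 = 0.3333.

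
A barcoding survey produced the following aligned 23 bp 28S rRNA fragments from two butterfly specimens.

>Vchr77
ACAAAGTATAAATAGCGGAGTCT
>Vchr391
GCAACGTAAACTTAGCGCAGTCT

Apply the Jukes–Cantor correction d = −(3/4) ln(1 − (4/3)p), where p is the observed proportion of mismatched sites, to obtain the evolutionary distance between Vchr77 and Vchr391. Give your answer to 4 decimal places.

0.3206

The sequences differ at positions 1 (A/G), 5 (A/C), 9 (T/A), 11 (A/C), 12 (A/T), 18 (G/C).
p = 6/23 = 0.260870.
d = −0.75 · ln(1 − (4/3)·0.260870) = −0.75 · ln(0.652173) = −0.75 · (-0.427445) = 0.3206.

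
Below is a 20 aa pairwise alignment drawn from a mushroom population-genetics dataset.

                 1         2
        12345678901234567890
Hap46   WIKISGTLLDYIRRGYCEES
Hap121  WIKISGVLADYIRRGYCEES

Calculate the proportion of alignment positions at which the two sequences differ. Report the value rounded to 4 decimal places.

Mismatches occur at site 7 (T→V), site 9 (L→A).
There are 2 differences over 20 sites, so p = 2/20 = 0.1000.

0.1000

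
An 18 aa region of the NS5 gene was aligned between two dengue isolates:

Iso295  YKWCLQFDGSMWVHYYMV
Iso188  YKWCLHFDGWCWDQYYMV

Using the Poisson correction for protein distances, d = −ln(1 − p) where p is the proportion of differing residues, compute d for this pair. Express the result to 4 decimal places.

The sequences differ at positions 6 (Q/H), 10 (S/W), 11 (M/C), 13 (V/D), 14 (H/Q).
p = 5/18 = 0.277778.
d = −ln(1 − 0.277778) = −ln(0.722222) = 0.3254.

0.3254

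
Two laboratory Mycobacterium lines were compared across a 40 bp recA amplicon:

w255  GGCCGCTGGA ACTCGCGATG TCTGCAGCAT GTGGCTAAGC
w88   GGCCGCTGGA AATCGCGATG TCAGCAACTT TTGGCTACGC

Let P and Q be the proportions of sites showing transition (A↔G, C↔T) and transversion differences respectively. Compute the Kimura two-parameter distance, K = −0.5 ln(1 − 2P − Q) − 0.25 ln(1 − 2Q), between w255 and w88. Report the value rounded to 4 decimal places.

The sequences differ at positions 12 (C/A, transversion), 23 (T/A, transversion), 27 (G/A, transition), 29 (A/T, transversion), 31 (G/T, transversion), 38 (A/C, transversion).
Of the 6 differences, 1 transition and 5 transversions over 40 sites: P = 1/40 = 0.025000, Q = 5/40 = 0.125000.
d = −0.5·ln(0.825000) − 0.25·ln(0.750000) = −0.5·(-0.192372) − 0.25·(-0.287682) = 0.1681.

0.1681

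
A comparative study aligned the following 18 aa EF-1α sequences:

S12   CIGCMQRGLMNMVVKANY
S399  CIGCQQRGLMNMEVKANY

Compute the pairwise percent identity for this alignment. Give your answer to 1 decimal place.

The sequences differ at positions 5 (M/Q), 13 (V/E).
16 of the 18 sites match, so the percent identity is 16/18 × 100 = 88.9%.

88.9%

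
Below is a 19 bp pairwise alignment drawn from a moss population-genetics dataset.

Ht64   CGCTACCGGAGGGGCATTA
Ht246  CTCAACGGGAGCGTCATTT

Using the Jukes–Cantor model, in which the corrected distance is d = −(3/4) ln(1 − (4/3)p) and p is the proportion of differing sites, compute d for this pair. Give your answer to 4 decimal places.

0.4099

Differing sites — 2:G/T; 4:T/A; 7:C/G; 12:G/C; 14:G/T; 19:A/T.
p = 6/19 = 0.315789.
d = −0.75 · ln(1 − (4/3)·0.315789) = −0.75 · ln(0.578948) = −0.75 · (-0.546543) = 0.4099.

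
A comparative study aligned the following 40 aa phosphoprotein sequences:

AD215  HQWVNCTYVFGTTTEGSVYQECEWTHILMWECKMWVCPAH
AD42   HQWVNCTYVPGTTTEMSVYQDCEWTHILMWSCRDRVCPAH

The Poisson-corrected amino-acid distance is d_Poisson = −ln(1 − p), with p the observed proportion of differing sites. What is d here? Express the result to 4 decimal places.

The sequences differ at positions 10 (F/P), 16 (G/M), 21 (E/D), 31 (E/S), 33 (K/R), 34 (M/D), 35 (W/R).
p = 7/40 = 0.175000.
d = −ln(1 − 0.175000) = −ln(0.825000) = 0.1924.

0.1924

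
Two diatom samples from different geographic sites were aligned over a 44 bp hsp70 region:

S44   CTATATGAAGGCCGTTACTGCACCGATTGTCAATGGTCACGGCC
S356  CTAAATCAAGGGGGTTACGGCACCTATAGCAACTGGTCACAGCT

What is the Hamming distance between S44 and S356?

Mismatches occur at site 4 (T→A), site 7 (G→C), site 12 (C→G), site 13 (C→G), site 19 (T→G), site 25 (G→T), site 28 (T→A), site 30 (T→C), site 31 (C→A), site 33 (A→C), site 41 (G→A), site 44 (C→T).
That gives 12 mismatches out of 44 aligned sites, so the Hamming distance is 12.

12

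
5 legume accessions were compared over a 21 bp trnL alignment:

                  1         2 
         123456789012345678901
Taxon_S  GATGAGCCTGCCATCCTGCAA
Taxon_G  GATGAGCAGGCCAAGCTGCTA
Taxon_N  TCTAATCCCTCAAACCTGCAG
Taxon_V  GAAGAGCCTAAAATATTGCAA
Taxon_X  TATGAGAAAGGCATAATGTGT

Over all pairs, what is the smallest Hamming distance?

Pairwise Hamming distances:
  Taxon_S vs Taxon_G: 5
  Taxon_S vs Taxon_N: 9
  Taxon_S vs Taxon_V: 6
  Taxon_S vs Taxon_X: 10
  Taxon_G vs Taxon_N: 11
  Taxon_G vs Taxon_V: 10
  Taxon_G vs Taxon_X: 10
  Taxon_N vs Taxon_V: 12
  Taxon_N vs Taxon_X: 15
  Taxon_V vs Taxon_X: 12
The smallest is 5, between Taxon_S and Taxon_G.

5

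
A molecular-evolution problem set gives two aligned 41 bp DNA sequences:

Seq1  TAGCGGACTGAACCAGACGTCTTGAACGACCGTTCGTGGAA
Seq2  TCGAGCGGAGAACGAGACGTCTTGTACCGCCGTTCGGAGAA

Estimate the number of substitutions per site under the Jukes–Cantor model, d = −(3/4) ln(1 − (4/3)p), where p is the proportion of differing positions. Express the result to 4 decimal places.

0.3710

The sequences differ at positions 2 (A/C), 4 (C/A), 6 (G/C), 7 (A/G), 8 (C/G), 9 (T/A), 14 (C/G), 25 (A/T), 28 (G/C), 29 (A/G), 37 (T/G), 38 (G/A).
p = 12/41 = 0.292683.
d = −0.75 · ln(1 − (4/3)·0.292683) = −0.75 · ln(0.609756) = −0.75 · (-0.494696) = 0.3710.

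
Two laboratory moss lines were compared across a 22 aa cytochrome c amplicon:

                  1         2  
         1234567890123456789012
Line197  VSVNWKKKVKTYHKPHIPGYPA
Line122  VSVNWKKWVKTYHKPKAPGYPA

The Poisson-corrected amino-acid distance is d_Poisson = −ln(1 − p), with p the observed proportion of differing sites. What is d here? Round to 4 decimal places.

0.1466

Mismatches occur at site 8 (K→W), site 16 (H→K), site 17 (I→A).
p = 3/22 = 0.136364.
d = −ln(1 − 0.136364) = −ln(0.863636) = 0.1466.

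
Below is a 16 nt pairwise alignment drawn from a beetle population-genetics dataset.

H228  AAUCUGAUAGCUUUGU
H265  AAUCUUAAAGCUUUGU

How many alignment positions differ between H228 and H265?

Mismatches occur at site 6 (G/U), site 8 (U/A).
That gives 2 mismatches out of 16 aligned sites, so the Hamming distance is 2.

2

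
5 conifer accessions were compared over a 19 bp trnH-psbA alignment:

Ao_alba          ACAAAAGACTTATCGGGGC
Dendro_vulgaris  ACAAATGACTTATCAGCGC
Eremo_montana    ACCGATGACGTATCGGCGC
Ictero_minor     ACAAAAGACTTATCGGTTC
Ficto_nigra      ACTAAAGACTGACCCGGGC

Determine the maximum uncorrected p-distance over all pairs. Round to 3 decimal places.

0.421

Pairwise Hamming distances:
  Ao_alba vs Dendro_vulgaris: 3
  Ao_alba vs Eremo_montana: 5
  Ao_alba vs Ictero_minor: 2
  Ao_alba vs Ficto_nigra: 4
  Dendro_vulgaris vs Eremo_montana: 4
  Dendro_vulgaris vs Ictero_minor: 4
  Dendro_vulgaris vs Ficto_nigra: 6
  Eremo_montana vs Ictero_minor: 6
  Eremo_montana vs Ficto_nigra: 8
  Ictero_minor vs Ficto_nigra: 6
The largest is 8 mismatches, between Eremo_montana and Ficto_nigra; p = 8/19 = 0.421.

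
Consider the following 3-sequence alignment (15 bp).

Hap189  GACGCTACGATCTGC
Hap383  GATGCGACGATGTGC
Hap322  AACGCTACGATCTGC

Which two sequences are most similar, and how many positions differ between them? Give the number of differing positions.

Pairwise Hamming distances:
  Hap189 vs Hap383: 3
  Hap189 vs Hap322: 1
  Hap383 vs Hap322: 4
The smallest is 1, between Hap189 and Hap322.

1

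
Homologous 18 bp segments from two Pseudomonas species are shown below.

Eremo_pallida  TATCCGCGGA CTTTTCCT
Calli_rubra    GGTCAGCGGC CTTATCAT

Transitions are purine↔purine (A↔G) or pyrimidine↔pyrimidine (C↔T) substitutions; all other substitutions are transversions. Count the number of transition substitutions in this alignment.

Mismatches occur at site 1 (T↔G, transversion), site 2 (A↔G, transition), site 5 (C↔A, transversion), site 10 (A↔C, transversion), site 14 (T↔A, transversion), site 17 (C↔A, transversion).
Of the 6 differences, 1 transition and 5 transversions, so the answer is 1.

1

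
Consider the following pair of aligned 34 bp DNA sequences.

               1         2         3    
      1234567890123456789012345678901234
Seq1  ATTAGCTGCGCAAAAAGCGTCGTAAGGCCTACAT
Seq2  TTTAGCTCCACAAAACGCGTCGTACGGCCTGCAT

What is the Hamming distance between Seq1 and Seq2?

6

The sequences differ at positions 1 (A/T), 8 (G/C), 10 (G/A), 16 (A/C), 25 (A/C), 31 (A/G).
That gives 6 mismatches out of 34 aligned sites, so the Hamming distance is 6.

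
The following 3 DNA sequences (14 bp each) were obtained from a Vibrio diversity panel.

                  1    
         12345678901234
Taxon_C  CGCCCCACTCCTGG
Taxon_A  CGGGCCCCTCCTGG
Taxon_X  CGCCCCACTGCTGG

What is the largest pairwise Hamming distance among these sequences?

Pairwise Hamming distances:
  Taxon_C vs Taxon_A: 3
  Taxon_C vs Taxon_X: 1
  Taxon_A vs Taxon_X: 4
The largest is 4, between Taxon_A and Taxon_X.

4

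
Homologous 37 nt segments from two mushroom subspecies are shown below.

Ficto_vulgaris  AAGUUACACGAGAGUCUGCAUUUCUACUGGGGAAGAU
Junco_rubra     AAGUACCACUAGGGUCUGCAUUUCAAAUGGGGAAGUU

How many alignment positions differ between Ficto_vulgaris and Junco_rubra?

The sequences differ at positions 5 (U/A), 6 (A/C), 10 (G/U), 13 (A/G), 25 (U/A), 27 (C/A), 36 (A/U).
That gives 7 mismatches out of 37 aligned sites, so the Hamming distance is 7.

7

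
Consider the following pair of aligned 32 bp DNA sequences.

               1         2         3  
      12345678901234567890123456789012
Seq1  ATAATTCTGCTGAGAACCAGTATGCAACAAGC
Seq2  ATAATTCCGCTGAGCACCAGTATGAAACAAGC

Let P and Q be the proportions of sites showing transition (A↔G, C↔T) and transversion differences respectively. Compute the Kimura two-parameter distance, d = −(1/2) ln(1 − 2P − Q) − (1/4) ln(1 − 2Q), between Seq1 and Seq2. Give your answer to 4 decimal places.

0.1001

The sequences differ at positions 8 (T/C, transition), 15 (A/C, transversion), 25 (C/A, transversion).
Of the 3 differences, 1 transition and 2 transversions over 32 sites: P = 1/32 = 0.031250, Q = 2/32 = 0.062500.
d = −0.5·ln(0.875000) − 0.25·ln(0.875000) = −0.5·(-0.133531) − 0.25·(-0.133531) = 0.1001.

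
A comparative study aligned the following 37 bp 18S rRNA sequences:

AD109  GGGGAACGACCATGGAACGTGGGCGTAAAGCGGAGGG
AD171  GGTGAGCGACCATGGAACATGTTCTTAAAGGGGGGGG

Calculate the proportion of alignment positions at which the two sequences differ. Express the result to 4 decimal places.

Mismatches occur at site 3 (G↔T), site 6 (A↔G), site 19 (G↔A), site 22 (G↔T), site 23 (G↔T), site 25 (G↔T), site 31 (C↔G), site 34 (A↔G).
There are 8 differences over 37 sites, so p = 8/37 = 0.2162.

0.2162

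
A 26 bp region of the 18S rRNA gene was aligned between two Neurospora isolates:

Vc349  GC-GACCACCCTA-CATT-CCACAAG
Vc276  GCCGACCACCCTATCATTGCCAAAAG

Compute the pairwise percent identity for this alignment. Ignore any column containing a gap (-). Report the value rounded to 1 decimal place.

95.7%

Excluding the 3 gap columns leaves 23 comparable sites.
A single mismatch occurs at site 23 (C/A).
22 of the 23 comparable sites match, so the percent identity is 22/23 × 100 = 95.7%.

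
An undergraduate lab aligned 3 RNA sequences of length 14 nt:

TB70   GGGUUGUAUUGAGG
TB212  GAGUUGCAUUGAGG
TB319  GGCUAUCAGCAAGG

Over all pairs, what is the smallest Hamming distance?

2

Pairwise Hamming distances:
  TB70 vs TB212: 2
  TB70 vs TB319: 7
  TB212 vs TB319: 7
The smallest is 2, between TB70 and TB212.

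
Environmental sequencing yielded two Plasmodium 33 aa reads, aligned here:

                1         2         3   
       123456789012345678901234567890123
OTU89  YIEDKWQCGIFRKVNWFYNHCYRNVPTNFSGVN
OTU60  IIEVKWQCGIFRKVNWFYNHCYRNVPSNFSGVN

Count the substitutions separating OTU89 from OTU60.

3

Differing sites — 1:Y/I; 4:D/V; 27:T/S.
That gives 3 mismatches out of 33 aligned sites, so the Hamming distance is 3.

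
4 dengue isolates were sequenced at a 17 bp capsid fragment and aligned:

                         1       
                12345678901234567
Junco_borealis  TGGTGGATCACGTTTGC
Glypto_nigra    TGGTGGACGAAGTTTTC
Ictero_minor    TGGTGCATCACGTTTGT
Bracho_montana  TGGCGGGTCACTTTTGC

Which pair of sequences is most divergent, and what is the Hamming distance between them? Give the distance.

Pairwise Hamming distances:
  Junco_borealis vs Glypto_nigra: 4
  Junco_borealis vs Ictero_minor: 2
  Junco_borealis vs Bracho_montana: 3
  Glypto_nigra vs Ictero_minor: 6
  Glypto_nigra vs Bracho_montana: 7
  Ictero_minor vs Bracho_montana: 5
The largest is 7, between Glypto_nigra and Bracho_montana.

7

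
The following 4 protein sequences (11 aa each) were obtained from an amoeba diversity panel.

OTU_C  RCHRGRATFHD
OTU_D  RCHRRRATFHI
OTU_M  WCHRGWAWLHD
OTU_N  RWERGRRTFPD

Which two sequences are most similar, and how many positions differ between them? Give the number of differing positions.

2

Pairwise Hamming distances:
  OTU_C vs OTU_D: 2
  OTU_C vs OTU_M: 4
  OTU_C vs OTU_N: 4
  OTU_D vs OTU_M: 6
  OTU_D vs OTU_N: 6
  OTU_M vs OTU_N: 8
The smallest is 2, between OTU_C and OTU_D.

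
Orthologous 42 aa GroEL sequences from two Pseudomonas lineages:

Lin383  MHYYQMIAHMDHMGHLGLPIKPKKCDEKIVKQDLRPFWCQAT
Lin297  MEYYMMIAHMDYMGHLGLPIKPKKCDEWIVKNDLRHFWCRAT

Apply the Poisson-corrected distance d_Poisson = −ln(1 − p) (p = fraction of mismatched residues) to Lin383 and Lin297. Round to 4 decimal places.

Differing sites — 2:H/E; 5:Q/M; 12:H/Y; 28:K/W; 32:Q/N; 36:P/H; 40:Q/R.
p = 7/42 = 0.166667.
d = −ln(1 − 0.166667) = −ln(0.833333) = 0.1823.

0.1823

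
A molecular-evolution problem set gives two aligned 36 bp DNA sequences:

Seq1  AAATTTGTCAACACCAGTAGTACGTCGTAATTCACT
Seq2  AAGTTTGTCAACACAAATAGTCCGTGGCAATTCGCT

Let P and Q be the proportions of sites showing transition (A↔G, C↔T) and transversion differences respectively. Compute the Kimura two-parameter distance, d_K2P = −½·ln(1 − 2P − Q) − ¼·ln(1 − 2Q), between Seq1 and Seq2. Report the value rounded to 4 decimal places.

The sequences differ at positions 3 (A/G, transition), 15 (C/A, transversion), 17 (G/A, transition), 22 (A/C, transversion), 26 (C/G, transversion), 28 (T/C, transition), 34 (A/G, transition).
Of the 7 differences, 4 transitions and 3 transversions over 36 sites: P = 4/36 = 0.111111, Q = 3/36 = 0.083333.
d = −0.5·ln(0.694445) − 0.25·ln(0.833334) = −0.5·(-0.364642) − 0.25·(-0.182321) = 0.2279.

0.2279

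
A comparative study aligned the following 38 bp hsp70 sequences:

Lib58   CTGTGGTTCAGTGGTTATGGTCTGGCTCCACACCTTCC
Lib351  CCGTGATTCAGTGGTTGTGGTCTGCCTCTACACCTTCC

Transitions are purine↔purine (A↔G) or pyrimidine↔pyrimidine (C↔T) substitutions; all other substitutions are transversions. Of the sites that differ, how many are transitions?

The sequences differ at positions 2 (T/C, transition), 6 (G/A, transition), 17 (A/G, transition), 25 (G/C, transversion), 29 (C/T, transition).
Of the 5 differences, 4 transitions and 1 transversion, so the answer is 4.

4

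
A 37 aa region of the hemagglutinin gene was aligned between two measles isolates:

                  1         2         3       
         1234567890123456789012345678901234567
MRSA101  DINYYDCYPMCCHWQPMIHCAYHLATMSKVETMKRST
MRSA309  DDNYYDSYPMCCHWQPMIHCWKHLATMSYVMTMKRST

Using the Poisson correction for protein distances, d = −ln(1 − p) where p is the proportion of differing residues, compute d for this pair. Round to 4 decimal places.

0.1769

The sequences differ at positions 2 (I/D), 7 (C/S), 21 (A/W), 22 (Y/K), 29 (K/Y), 31 (E/M).
p = 6/37 = 0.162162.
d = −ln(1 − 0.162162) = −ln(0.837838) = 0.1769.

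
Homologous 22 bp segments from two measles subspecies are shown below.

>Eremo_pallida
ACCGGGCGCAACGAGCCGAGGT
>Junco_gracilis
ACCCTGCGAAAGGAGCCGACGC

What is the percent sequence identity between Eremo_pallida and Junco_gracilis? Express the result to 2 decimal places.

72.73%

Mismatches occur at site 4 (G/C), site 5 (G/T), site 9 (C/A), site 12 (C/G), site 20 (G/C), site 22 (T/C).
16 of the 22 sites match, so the percent identity is 16/22 × 100 = 72.73%.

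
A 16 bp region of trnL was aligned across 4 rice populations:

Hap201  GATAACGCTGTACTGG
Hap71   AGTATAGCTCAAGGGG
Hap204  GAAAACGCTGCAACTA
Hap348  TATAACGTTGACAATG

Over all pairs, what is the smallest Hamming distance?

6

Pairwise Hamming distances:
  Hap201 vs Hap71: 8
  Hap201 vs Hap204: 6
  Hap201 vs Hap348: 7
  Hap71 vs Hap204: 11
  Hap71 vs Hap348: 10
  Hap204 vs Hap348: 7
The smallest is 6, between Hap201 and Hap204.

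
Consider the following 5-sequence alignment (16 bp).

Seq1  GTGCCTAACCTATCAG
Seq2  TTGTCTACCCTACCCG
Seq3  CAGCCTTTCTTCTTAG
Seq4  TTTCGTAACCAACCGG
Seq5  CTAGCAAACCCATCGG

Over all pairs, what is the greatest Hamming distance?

Pairwise Hamming distances:
  Seq1 vs Seq2: 5
  Seq1 vs Seq3: 7
  Seq1 vs Seq4: 6
  Seq1 vs Seq5: 6
  Seq2 vs Seq3: 10
  Seq2 vs Seq4: 6
  Seq2 vs Seq5: 8
  Seq3 vs Seq4: 12
  Seq3 vs Seq5: 11
  Seq4 vs Seq5: 7
The largest is 12, between Seq3 and Seq4.

12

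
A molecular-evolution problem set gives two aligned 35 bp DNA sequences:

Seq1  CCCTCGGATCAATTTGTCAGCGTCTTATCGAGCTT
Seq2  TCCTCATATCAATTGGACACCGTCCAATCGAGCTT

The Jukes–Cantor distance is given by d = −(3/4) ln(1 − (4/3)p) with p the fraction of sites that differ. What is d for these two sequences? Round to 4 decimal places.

0.2726

The sequences differ at positions 1 (C/T), 6 (G/A), 7 (G/T), 15 (T/G), 17 (T/A), 20 (G/C), 25 (T/C), 26 (T/A).
p = 8/35 = 0.228571.
d = −0.75 · ln(1 − (4/3)·0.228571) = −0.75 · ln(0.695239) = −0.75 · (-0.363500) = 0.2726.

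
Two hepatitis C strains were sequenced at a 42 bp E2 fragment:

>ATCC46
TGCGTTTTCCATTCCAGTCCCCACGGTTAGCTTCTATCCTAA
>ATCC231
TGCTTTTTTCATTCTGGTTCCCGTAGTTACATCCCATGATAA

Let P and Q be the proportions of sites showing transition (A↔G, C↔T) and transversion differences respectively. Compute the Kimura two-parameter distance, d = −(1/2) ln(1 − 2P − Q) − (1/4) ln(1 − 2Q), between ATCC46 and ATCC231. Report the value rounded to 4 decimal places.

0.4646

Differing sites — 4:G/T (Tv); 9:C/T (Ti); 15:C/T (Ti); 16:A/G (Ti); 19:C/T (Ti); 23:A/G (Ti); 24:C/T (Ti); 25:G/A (Ti); 30:G/C (Tv); 31:C/A (Tv); 33:T/C (Ti); 35:T/C (Ti); 38:C/G (Tv); 39:C/A (Tv).
Of the 14 differences, 9 transitions and 5 transversions over 42 sites: P = 9/42 = 0.214286, Q = 5/42 = 0.119048.
d = −0.5·ln(0.452380) − 0.25·ln(0.761904) = −0.5·(-0.793233) − 0.25·(-0.271935) = 0.4646.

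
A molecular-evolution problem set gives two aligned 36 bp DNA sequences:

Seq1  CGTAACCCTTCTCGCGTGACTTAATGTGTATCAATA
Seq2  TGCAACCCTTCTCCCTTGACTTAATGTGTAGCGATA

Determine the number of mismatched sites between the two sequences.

6

Differing sites — 1:C/T; 3:T/C; 14:G/C; 16:G/T; 31:T/G; 33:A/G.
That gives 6 mismatches out of 36 aligned sites, so the Hamming distance is 6.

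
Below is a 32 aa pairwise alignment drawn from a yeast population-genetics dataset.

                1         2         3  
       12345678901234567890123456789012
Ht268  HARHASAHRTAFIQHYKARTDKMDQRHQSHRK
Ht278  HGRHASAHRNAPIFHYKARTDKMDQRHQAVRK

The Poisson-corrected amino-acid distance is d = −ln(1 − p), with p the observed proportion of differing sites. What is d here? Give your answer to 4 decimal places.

0.2076

The sequences differ at positions 2 (A/G), 10 (T/N), 12 (F/P), 14 (Q/F), 29 (S/A), 30 (H/V).
p = 6/32 = 0.187500.
d = −ln(1 − 0.187500) = −ln(0.812500) = 0.2076.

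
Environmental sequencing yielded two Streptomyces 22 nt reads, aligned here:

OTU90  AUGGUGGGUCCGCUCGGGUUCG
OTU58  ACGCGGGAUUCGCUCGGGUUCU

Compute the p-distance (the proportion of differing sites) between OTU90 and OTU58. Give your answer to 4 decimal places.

The sequences differ at positions 2 (U/C), 4 (G/C), 5 (U/G), 8 (G/A), 10 (C/U), 22 (G/U).
There are 6 differences over 22 sites, so p = 6/22 = 0.2727.

0.2727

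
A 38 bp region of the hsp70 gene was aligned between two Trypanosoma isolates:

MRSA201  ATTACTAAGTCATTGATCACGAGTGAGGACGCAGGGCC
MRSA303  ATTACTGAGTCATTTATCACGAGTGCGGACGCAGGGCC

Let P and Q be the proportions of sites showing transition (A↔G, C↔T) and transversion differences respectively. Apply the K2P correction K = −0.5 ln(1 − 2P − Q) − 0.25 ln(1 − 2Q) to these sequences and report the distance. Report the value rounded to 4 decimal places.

Mismatches occur at site 7 (A/G, transition), site 15 (G/T, transversion), site 26 (A/C, transversion).
Of the 3 differences, 1 transition and 2 transversions over 38 sites: P = 1/38 = 0.026316, Q = 2/38 = 0.052632.
d = −0.5·ln(0.894736) − 0.25·ln(0.894736) = −0.5·(-0.111227) − 0.25·(-0.111227) = 0.0834.

0.0834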